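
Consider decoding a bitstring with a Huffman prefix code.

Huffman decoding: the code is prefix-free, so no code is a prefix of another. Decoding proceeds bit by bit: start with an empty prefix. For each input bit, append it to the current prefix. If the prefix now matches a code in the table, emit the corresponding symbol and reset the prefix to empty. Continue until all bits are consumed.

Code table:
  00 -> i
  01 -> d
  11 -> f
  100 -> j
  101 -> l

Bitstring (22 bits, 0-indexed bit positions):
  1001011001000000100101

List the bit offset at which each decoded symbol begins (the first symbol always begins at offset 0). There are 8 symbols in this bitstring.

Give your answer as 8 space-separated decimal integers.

Bit 0: prefix='1' (no match yet)
Bit 1: prefix='10' (no match yet)
Bit 2: prefix='100' -> emit 'j', reset
Bit 3: prefix='1' (no match yet)
Bit 4: prefix='10' (no match yet)
Bit 5: prefix='101' -> emit 'l', reset
Bit 6: prefix='1' (no match yet)
Bit 7: prefix='10' (no match yet)
Bit 8: prefix='100' -> emit 'j', reset
Bit 9: prefix='1' (no match yet)
Bit 10: prefix='10' (no match yet)
Bit 11: prefix='100' -> emit 'j', reset
Bit 12: prefix='0' (no match yet)
Bit 13: prefix='00' -> emit 'i', reset
Bit 14: prefix='0' (no match yet)
Bit 15: prefix='00' -> emit 'i', reset
Bit 16: prefix='1' (no match yet)
Bit 17: prefix='10' (no match yet)
Bit 18: prefix='100' -> emit 'j', reset
Bit 19: prefix='1' (no match yet)
Bit 20: prefix='10' (no match yet)
Bit 21: prefix='101' -> emit 'l', reset

Answer: 0 3 6 9 12 14 16 19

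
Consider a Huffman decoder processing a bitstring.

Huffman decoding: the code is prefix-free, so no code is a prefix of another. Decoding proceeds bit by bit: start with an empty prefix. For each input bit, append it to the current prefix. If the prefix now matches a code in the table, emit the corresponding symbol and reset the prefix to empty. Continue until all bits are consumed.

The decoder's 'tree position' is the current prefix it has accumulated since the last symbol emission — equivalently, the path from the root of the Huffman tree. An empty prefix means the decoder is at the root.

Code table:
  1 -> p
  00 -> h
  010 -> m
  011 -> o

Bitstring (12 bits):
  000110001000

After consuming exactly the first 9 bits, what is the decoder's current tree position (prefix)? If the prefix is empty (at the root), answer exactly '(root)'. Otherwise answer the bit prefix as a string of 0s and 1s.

Bit 0: prefix='0' (no match yet)
Bit 1: prefix='00' -> emit 'h', reset
Bit 2: prefix='0' (no match yet)
Bit 3: prefix='01' (no match yet)
Bit 4: prefix='011' -> emit 'o', reset
Bit 5: prefix='0' (no match yet)
Bit 6: prefix='00' -> emit 'h', reset
Bit 7: prefix='0' (no match yet)
Bit 8: prefix='01' (no match yet)

Answer: 01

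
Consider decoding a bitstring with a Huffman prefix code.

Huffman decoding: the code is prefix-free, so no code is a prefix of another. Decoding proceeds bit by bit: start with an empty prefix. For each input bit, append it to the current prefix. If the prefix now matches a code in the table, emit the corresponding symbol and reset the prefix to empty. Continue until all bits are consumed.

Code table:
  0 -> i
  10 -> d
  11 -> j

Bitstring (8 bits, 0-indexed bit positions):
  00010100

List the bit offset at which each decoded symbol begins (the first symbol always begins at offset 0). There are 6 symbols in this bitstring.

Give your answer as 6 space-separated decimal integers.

Bit 0: prefix='0' -> emit 'i', reset
Bit 1: prefix='0' -> emit 'i', reset
Bit 2: prefix='0' -> emit 'i', reset
Bit 3: prefix='1' (no match yet)
Bit 4: prefix='10' -> emit 'd', reset
Bit 5: prefix='1' (no match yet)
Bit 6: prefix='10' -> emit 'd', reset
Bit 7: prefix='0' -> emit 'i', reset

Answer: 0 1 2 3 5 7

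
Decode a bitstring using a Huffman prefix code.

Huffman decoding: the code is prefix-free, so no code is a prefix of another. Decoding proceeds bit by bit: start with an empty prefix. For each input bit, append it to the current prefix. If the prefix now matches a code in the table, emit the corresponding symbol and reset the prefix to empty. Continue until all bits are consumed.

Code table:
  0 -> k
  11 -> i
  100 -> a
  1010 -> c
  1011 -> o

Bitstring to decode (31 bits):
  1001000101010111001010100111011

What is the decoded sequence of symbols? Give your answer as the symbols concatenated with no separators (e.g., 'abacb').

Bit 0: prefix='1' (no match yet)
Bit 1: prefix='10' (no match yet)
Bit 2: prefix='100' -> emit 'a', reset
Bit 3: prefix='1' (no match yet)
Bit 4: prefix='10' (no match yet)
Bit 5: prefix='100' -> emit 'a', reset
Bit 6: prefix='0' -> emit 'k', reset
Bit 7: prefix='1' (no match yet)
Bit 8: prefix='10' (no match yet)
Bit 9: prefix='101' (no match yet)
Bit 10: prefix='1010' -> emit 'c', reset
Bit 11: prefix='1' (no match yet)
Bit 12: prefix='10' (no match yet)
Bit 13: prefix='101' (no match yet)
Bit 14: prefix='1011' -> emit 'o', reset
Bit 15: prefix='1' (no match yet)
Bit 16: prefix='10' (no match yet)
Bit 17: prefix='100' -> emit 'a', reset
Bit 18: prefix='1' (no match yet)
Bit 19: prefix='10' (no match yet)
Bit 20: prefix='101' (no match yet)
Bit 21: prefix='1010' -> emit 'c', reset
Bit 22: prefix='1' (no match yet)
Bit 23: prefix='10' (no match yet)
Bit 24: prefix='100' -> emit 'a', reset
Bit 25: prefix='1' (no match yet)
Bit 26: prefix='11' -> emit 'i', reset
Bit 27: prefix='1' (no match yet)
Bit 28: prefix='10' (no match yet)
Bit 29: prefix='101' (no match yet)
Bit 30: prefix='1011' -> emit 'o', reset

Answer: aakcoacaio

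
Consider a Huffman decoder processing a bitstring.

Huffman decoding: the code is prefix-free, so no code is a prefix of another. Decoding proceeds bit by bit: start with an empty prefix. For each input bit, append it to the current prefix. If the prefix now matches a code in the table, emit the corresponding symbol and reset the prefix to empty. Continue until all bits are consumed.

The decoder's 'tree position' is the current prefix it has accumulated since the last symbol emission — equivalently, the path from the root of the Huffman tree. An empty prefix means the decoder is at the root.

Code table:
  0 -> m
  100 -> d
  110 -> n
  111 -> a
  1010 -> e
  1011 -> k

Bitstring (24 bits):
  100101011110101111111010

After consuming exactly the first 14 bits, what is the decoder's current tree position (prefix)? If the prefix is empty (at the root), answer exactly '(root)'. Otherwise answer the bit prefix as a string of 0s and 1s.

Bit 0: prefix='1' (no match yet)
Bit 1: prefix='10' (no match yet)
Bit 2: prefix='100' -> emit 'd', reset
Bit 3: prefix='1' (no match yet)
Bit 4: prefix='10' (no match yet)
Bit 5: prefix='101' (no match yet)
Bit 6: prefix='1010' -> emit 'e', reset
Bit 7: prefix='1' (no match yet)
Bit 8: prefix='11' (no match yet)
Bit 9: prefix='111' -> emit 'a', reset
Bit 10: prefix='1' (no match yet)
Bit 11: prefix='10' (no match yet)
Bit 12: prefix='101' (no match yet)
Bit 13: prefix='1010' -> emit 'e', reset

Answer: (root)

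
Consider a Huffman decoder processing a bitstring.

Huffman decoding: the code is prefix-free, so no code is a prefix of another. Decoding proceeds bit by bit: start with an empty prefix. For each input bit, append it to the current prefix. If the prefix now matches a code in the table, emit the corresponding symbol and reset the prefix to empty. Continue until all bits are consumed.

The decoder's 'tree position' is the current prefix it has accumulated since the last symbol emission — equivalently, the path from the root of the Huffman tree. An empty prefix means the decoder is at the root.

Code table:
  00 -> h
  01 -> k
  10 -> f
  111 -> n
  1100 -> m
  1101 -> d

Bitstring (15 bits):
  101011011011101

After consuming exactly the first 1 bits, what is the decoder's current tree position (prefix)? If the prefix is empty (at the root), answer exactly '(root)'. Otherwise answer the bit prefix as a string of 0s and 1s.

Answer: 1

Derivation:
Bit 0: prefix='1' (no match yet)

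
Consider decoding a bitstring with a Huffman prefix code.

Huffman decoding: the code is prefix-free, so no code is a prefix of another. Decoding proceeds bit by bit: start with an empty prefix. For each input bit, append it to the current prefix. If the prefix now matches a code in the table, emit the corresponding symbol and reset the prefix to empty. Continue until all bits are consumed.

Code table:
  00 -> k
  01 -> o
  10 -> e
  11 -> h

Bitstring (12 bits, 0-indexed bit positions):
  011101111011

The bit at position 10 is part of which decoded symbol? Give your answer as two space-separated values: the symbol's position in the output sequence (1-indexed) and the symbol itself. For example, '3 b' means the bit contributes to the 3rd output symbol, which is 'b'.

Answer: 6 h

Derivation:
Bit 0: prefix='0' (no match yet)
Bit 1: prefix='01' -> emit 'o', reset
Bit 2: prefix='1' (no match yet)
Bit 3: prefix='11' -> emit 'h', reset
Bit 4: prefix='0' (no match yet)
Bit 5: prefix='01' -> emit 'o', reset
Bit 6: prefix='1' (no match yet)
Bit 7: prefix='11' -> emit 'h', reset
Bit 8: prefix='1' (no match yet)
Bit 9: prefix='10' -> emit 'e', reset
Bit 10: prefix='1' (no match yet)
Bit 11: prefix='11' -> emit 'h', reset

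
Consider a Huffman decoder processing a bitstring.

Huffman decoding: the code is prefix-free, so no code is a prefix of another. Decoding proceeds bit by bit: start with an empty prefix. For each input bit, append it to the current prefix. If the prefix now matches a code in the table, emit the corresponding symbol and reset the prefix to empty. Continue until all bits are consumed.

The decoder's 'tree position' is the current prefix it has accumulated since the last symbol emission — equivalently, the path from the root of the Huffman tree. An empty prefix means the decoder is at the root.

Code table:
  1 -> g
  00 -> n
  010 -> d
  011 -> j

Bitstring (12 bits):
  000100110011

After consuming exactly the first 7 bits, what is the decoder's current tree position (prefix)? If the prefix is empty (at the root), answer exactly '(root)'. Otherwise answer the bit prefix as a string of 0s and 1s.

Answer: 01

Derivation:
Bit 0: prefix='0' (no match yet)
Bit 1: prefix='00' -> emit 'n', reset
Bit 2: prefix='0' (no match yet)
Bit 3: prefix='01' (no match yet)
Bit 4: prefix='010' -> emit 'd', reset
Bit 5: prefix='0' (no match yet)
Bit 6: prefix='01' (no match yet)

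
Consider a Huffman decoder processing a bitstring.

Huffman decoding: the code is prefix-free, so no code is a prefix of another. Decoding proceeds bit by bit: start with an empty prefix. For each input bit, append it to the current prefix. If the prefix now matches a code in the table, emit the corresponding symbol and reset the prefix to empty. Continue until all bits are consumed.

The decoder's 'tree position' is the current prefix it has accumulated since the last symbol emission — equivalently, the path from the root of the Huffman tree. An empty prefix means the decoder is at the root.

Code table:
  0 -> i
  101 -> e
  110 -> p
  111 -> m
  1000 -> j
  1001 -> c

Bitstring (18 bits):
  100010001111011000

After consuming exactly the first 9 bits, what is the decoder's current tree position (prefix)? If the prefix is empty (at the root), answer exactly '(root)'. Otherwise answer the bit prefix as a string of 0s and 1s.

Answer: 1

Derivation:
Bit 0: prefix='1' (no match yet)
Bit 1: prefix='10' (no match yet)
Bit 2: prefix='100' (no match yet)
Bit 3: prefix='1000' -> emit 'j', reset
Bit 4: prefix='1' (no match yet)
Bit 5: prefix='10' (no match yet)
Bit 6: prefix='100' (no match yet)
Bit 7: prefix='1000' -> emit 'j', reset
Bit 8: prefix='1' (no match yet)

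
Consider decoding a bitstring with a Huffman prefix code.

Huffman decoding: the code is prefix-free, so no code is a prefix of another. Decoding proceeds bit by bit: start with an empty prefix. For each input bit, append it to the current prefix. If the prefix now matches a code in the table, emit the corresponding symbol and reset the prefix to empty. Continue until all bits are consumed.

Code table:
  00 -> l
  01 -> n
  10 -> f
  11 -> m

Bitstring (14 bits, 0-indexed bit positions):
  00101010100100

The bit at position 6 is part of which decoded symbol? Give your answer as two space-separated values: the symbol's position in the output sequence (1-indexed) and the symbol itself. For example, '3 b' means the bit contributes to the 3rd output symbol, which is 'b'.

Bit 0: prefix='0' (no match yet)
Bit 1: prefix='00' -> emit 'l', reset
Bit 2: prefix='1' (no match yet)
Bit 3: prefix='10' -> emit 'f', reset
Bit 4: prefix='1' (no match yet)
Bit 5: prefix='10' -> emit 'f', reset
Bit 6: prefix='1' (no match yet)
Bit 7: prefix='10' -> emit 'f', reset
Bit 8: prefix='1' (no match yet)
Bit 9: prefix='10' -> emit 'f', reset
Bit 10: prefix='0' (no match yet)

Answer: 4 f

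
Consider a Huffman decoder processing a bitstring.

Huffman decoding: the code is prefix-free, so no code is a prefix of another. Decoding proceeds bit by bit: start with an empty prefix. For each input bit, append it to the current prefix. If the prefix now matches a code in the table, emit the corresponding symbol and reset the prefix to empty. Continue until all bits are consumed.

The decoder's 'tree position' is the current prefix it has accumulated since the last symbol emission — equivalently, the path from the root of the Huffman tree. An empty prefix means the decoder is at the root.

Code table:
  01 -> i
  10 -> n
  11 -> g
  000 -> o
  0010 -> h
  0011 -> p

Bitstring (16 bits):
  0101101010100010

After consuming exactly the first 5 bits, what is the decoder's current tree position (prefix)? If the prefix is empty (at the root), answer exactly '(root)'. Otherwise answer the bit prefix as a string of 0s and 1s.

Bit 0: prefix='0' (no match yet)
Bit 1: prefix='01' -> emit 'i', reset
Bit 2: prefix='0' (no match yet)
Bit 3: prefix='01' -> emit 'i', reset
Bit 4: prefix='1' (no match yet)

Answer: 1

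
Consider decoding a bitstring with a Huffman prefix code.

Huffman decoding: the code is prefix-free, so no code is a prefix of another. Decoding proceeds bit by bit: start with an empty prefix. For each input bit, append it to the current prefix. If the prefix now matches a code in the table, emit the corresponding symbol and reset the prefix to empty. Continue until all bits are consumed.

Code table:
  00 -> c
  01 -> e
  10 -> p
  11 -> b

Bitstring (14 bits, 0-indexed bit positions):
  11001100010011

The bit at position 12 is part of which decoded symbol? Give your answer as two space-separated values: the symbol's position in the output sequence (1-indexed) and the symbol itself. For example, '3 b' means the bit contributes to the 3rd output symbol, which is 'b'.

Bit 0: prefix='1' (no match yet)
Bit 1: prefix='11' -> emit 'b', reset
Bit 2: prefix='0' (no match yet)
Bit 3: prefix='00' -> emit 'c', reset
Bit 4: prefix='1' (no match yet)
Bit 5: prefix='11' -> emit 'b', reset
Bit 6: prefix='0' (no match yet)
Bit 7: prefix='00' -> emit 'c', reset
Bit 8: prefix='0' (no match yet)
Bit 9: prefix='01' -> emit 'e', reset
Bit 10: prefix='0' (no match yet)
Bit 11: prefix='00' -> emit 'c', reset
Bit 12: prefix='1' (no match yet)
Bit 13: prefix='11' -> emit 'b', reset

Answer: 7 b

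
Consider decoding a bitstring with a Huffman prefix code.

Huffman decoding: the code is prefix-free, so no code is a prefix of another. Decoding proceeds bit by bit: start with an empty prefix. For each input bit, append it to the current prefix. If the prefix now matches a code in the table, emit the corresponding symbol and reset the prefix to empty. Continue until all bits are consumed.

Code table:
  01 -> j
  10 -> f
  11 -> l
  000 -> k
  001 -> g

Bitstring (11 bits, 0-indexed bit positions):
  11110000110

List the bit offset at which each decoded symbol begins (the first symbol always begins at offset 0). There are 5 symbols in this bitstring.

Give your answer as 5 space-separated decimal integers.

Answer: 0 2 4 7 9

Derivation:
Bit 0: prefix='1' (no match yet)
Bit 1: prefix='11' -> emit 'l', reset
Bit 2: prefix='1' (no match yet)
Bit 3: prefix='11' -> emit 'l', reset
Bit 4: prefix='0' (no match yet)
Bit 5: prefix='00' (no match yet)
Bit 6: prefix='000' -> emit 'k', reset
Bit 7: prefix='0' (no match yet)
Bit 8: prefix='01' -> emit 'j', reset
Bit 9: prefix='1' (no match yet)
Bit 10: prefix='10' -> emit 'f', reset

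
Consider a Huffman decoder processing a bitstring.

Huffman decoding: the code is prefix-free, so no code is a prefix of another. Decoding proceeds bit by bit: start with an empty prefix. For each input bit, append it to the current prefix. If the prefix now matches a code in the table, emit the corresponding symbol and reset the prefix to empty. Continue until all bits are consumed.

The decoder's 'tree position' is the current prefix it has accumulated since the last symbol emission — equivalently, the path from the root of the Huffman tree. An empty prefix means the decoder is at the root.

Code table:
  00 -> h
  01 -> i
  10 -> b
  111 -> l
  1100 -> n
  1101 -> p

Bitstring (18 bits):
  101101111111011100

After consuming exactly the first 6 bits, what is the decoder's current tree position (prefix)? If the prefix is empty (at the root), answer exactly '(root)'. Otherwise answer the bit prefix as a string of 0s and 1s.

Bit 0: prefix='1' (no match yet)
Bit 1: prefix='10' -> emit 'b', reset
Bit 2: prefix='1' (no match yet)
Bit 3: prefix='11' (no match yet)
Bit 4: prefix='110' (no match yet)
Bit 5: prefix='1101' -> emit 'p', reset

Answer: (root)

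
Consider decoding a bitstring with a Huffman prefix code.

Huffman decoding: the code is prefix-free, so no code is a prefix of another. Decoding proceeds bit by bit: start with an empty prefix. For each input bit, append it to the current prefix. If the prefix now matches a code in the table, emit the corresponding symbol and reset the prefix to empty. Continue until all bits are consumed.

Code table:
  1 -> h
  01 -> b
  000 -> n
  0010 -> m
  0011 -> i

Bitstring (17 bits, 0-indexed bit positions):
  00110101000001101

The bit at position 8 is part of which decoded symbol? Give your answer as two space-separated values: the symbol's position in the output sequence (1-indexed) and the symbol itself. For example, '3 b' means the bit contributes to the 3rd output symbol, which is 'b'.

Bit 0: prefix='0' (no match yet)
Bit 1: prefix='00' (no match yet)
Bit 2: prefix='001' (no match yet)
Bit 3: prefix='0011' -> emit 'i', reset
Bit 4: prefix='0' (no match yet)
Bit 5: prefix='01' -> emit 'b', reset
Bit 6: prefix='0' (no match yet)
Bit 7: prefix='01' -> emit 'b', reset
Bit 8: prefix='0' (no match yet)
Bit 9: prefix='00' (no match yet)
Bit 10: prefix='000' -> emit 'n', reset
Bit 11: prefix='0' (no match yet)
Bit 12: prefix='00' (no match yet)

Answer: 4 n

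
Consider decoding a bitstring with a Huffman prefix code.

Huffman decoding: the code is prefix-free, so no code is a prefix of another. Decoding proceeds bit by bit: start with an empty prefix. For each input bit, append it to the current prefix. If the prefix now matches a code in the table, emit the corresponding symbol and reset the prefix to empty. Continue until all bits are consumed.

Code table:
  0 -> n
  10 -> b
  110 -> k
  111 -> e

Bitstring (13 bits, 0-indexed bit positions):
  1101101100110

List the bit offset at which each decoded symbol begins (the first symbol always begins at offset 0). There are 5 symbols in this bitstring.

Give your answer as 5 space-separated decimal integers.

Bit 0: prefix='1' (no match yet)
Bit 1: prefix='11' (no match yet)
Bit 2: prefix='110' -> emit 'k', reset
Bit 3: prefix='1' (no match yet)
Bit 4: prefix='11' (no match yet)
Bit 5: prefix='110' -> emit 'k', reset
Bit 6: prefix='1' (no match yet)
Bit 7: prefix='11' (no match yet)
Bit 8: prefix='110' -> emit 'k', reset
Bit 9: prefix='0' -> emit 'n', reset
Bit 10: prefix='1' (no match yet)
Bit 11: prefix='11' (no match yet)
Bit 12: prefix='110' -> emit 'k', reset

Answer: 0 3 6 9 10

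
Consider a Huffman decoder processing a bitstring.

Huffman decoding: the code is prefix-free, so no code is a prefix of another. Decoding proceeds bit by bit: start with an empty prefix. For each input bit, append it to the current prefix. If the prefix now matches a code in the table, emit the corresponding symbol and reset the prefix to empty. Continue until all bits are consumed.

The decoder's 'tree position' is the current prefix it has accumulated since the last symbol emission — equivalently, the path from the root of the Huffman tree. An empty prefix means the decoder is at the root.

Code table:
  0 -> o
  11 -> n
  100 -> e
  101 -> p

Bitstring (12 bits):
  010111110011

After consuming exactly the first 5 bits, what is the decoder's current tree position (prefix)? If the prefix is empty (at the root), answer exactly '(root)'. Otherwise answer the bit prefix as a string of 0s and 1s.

Answer: 1

Derivation:
Bit 0: prefix='0' -> emit 'o', reset
Bit 1: prefix='1' (no match yet)
Bit 2: prefix='10' (no match yet)
Bit 3: prefix='101' -> emit 'p', reset
Bit 4: prefix='1' (no match yet)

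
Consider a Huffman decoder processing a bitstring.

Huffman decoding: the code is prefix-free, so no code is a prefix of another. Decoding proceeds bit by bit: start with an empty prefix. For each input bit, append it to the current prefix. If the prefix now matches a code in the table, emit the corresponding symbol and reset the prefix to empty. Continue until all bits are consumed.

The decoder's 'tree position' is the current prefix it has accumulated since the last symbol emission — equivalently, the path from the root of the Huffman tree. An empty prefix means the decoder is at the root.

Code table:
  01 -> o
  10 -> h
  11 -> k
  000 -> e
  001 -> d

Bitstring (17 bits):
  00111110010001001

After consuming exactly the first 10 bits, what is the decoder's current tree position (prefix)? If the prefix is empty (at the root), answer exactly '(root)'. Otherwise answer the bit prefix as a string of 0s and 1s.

Answer: (root)

Derivation:
Bit 0: prefix='0' (no match yet)
Bit 1: prefix='00' (no match yet)
Bit 2: prefix='001' -> emit 'd', reset
Bit 3: prefix='1' (no match yet)
Bit 4: prefix='11' -> emit 'k', reset
Bit 5: prefix='1' (no match yet)
Bit 6: prefix='11' -> emit 'k', reset
Bit 7: prefix='0' (no match yet)
Bit 8: prefix='00' (no match yet)
Bit 9: prefix='001' -> emit 'd', reset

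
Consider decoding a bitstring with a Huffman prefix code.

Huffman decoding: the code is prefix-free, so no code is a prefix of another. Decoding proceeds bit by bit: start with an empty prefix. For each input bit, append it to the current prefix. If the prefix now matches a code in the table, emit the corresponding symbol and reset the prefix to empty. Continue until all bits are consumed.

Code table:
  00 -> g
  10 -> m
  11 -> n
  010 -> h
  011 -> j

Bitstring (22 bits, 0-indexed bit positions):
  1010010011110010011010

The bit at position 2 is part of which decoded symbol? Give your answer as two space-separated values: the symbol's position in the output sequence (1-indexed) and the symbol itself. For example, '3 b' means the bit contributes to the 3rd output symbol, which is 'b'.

Answer: 2 m

Derivation:
Bit 0: prefix='1' (no match yet)
Bit 1: prefix='10' -> emit 'm', reset
Bit 2: prefix='1' (no match yet)
Bit 3: prefix='10' -> emit 'm', reset
Bit 4: prefix='0' (no match yet)
Bit 5: prefix='01' (no match yet)
Bit 6: prefix='010' -> emit 'h', reset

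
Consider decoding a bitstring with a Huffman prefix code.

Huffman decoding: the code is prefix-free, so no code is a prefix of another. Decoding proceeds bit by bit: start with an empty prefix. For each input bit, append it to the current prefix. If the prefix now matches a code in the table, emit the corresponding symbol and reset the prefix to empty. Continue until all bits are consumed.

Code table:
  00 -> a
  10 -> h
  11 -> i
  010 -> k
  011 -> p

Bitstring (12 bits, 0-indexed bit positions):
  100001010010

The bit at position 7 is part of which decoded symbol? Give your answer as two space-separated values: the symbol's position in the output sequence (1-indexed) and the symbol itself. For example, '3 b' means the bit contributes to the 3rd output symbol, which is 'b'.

Answer: 4 h

Derivation:
Bit 0: prefix='1' (no match yet)
Bit 1: prefix='10' -> emit 'h', reset
Bit 2: prefix='0' (no match yet)
Bit 3: prefix='00' -> emit 'a', reset
Bit 4: prefix='0' (no match yet)
Bit 5: prefix='01' (no match yet)
Bit 6: prefix='010' -> emit 'k', reset
Bit 7: prefix='1' (no match yet)
Bit 8: prefix='10' -> emit 'h', reset
Bit 9: prefix='0' (no match yet)
Bit 10: prefix='01' (no match yet)
Bit 11: prefix='010' -> emit 'k', reset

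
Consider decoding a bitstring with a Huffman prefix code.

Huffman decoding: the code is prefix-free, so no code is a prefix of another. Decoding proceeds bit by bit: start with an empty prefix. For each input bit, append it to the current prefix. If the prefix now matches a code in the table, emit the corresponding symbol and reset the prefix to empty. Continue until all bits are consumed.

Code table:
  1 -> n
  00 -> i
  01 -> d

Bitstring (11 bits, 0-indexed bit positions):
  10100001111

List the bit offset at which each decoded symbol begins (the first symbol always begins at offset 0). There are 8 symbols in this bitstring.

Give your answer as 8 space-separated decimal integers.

Answer: 0 1 3 5 7 8 9 10

Derivation:
Bit 0: prefix='1' -> emit 'n', reset
Bit 1: prefix='0' (no match yet)
Bit 2: prefix='01' -> emit 'd', reset
Bit 3: prefix='0' (no match yet)
Bit 4: prefix='00' -> emit 'i', reset
Bit 5: prefix='0' (no match yet)
Bit 6: prefix='00' -> emit 'i', reset
Bit 7: prefix='1' -> emit 'n', reset
Bit 8: prefix='1' -> emit 'n', reset
Bit 9: prefix='1' -> emit 'n', reset
Bit 10: prefix='1' -> emit 'n', reset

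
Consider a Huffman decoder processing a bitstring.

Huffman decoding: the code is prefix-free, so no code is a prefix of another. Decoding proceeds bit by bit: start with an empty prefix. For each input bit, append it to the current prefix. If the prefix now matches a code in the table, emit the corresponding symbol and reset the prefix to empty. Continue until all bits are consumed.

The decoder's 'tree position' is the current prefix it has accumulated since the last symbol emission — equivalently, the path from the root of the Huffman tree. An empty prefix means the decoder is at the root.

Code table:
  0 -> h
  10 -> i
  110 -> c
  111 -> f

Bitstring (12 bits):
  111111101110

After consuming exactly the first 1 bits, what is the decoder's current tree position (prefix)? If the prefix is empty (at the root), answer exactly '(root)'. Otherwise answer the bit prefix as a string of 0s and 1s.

Bit 0: prefix='1' (no match yet)

Answer: 1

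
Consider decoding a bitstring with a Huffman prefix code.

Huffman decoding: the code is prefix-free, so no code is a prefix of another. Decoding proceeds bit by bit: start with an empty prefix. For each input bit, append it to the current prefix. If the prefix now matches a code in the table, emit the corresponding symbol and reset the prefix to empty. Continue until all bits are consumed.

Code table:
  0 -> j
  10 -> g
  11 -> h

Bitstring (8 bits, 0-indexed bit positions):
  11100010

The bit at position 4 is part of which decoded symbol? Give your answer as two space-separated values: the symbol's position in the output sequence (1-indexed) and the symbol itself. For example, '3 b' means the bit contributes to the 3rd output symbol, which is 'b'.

Bit 0: prefix='1' (no match yet)
Bit 1: prefix='11' -> emit 'h', reset
Bit 2: prefix='1' (no match yet)
Bit 3: prefix='10' -> emit 'g', reset
Bit 4: prefix='0' -> emit 'j', reset
Bit 5: prefix='0' -> emit 'j', reset
Bit 6: prefix='1' (no match yet)
Bit 7: prefix='10' -> emit 'g', reset

Answer: 3 j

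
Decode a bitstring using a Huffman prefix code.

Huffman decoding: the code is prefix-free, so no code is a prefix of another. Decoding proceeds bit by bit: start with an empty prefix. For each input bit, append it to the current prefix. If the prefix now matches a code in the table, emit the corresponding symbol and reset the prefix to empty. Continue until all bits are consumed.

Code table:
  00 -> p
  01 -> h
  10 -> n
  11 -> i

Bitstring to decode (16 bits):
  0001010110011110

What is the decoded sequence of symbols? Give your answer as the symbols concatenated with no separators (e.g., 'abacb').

Bit 0: prefix='0' (no match yet)
Bit 1: prefix='00' -> emit 'p', reset
Bit 2: prefix='0' (no match yet)
Bit 3: prefix='01' -> emit 'h', reset
Bit 4: prefix='0' (no match yet)
Bit 5: prefix='01' -> emit 'h', reset
Bit 6: prefix='0' (no match yet)
Bit 7: prefix='01' -> emit 'h', reset
Bit 8: prefix='1' (no match yet)
Bit 9: prefix='10' -> emit 'n', reset
Bit 10: prefix='0' (no match yet)
Bit 11: prefix='01' -> emit 'h', reset
Bit 12: prefix='1' (no match yet)
Bit 13: prefix='11' -> emit 'i', reset
Bit 14: prefix='1' (no match yet)
Bit 15: prefix='10' -> emit 'n', reset

Answer: phhhnhin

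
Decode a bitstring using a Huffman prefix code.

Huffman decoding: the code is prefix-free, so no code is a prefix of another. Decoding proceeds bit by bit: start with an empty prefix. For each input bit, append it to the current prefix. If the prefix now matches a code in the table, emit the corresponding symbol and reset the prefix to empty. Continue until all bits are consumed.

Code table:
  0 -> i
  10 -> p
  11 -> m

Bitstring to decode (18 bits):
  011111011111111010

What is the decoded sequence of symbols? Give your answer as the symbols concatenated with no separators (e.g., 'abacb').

Answer: immpmmmmip

Derivation:
Bit 0: prefix='0' -> emit 'i', reset
Bit 1: prefix='1' (no match yet)
Bit 2: prefix='11' -> emit 'm', reset
Bit 3: prefix='1' (no match yet)
Bit 4: prefix='11' -> emit 'm', reset
Bit 5: prefix='1' (no match yet)
Bit 6: prefix='10' -> emit 'p', reset
Bit 7: prefix='1' (no match yet)
Bit 8: prefix='11' -> emit 'm', reset
Bit 9: prefix='1' (no match yet)
Bit 10: prefix='11' -> emit 'm', reset
Bit 11: prefix='1' (no match yet)
Bit 12: prefix='11' -> emit 'm', reset
Bit 13: prefix='1' (no match yet)
Bit 14: prefix='11' -> emit 'm', reset
Bit 15: prefix='0' -> emit 'i', reset
Bit 16: prefix='1' (no match yet)
Bit 17: prefix='10' -> emit 'p', reset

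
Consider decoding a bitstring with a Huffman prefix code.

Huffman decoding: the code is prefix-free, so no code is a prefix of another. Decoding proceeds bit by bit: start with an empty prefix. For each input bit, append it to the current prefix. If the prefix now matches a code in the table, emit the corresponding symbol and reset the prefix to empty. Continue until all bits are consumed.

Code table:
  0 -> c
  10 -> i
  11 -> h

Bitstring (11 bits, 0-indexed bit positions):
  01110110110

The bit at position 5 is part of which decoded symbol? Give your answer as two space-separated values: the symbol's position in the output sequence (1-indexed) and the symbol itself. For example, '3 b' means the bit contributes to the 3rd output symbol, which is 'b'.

Answer: 4 h

Derivation:
Bit 0: prefix='0' -> emit 'c', reset
Bit 1: prefix='1' (no match yet)
Bit 2: prefix='11' -> emit 'h', reset
Bit 3: prefix='1' (no match yet)
Bit 4: prefix='10' -> emit 'i', reset
Bit 5: prefix='1' (no match yet)
Bit 6: prefix='11' -> emit 'h', reset
Bit 7: prefix='0' -> emit 'c', reset
Bit 8: prefix='1' (no match yet)
Bit 9: prefix='11' -> emit 'h', reset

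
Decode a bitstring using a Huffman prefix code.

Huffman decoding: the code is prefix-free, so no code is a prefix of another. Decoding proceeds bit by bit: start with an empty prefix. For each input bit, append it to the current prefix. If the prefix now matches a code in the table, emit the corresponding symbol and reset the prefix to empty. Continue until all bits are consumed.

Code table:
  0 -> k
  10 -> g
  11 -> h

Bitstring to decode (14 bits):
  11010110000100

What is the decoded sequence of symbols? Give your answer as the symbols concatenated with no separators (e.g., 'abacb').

Bit 0: prefix='1' (no match yet)
Bit 1: prefix='11' -> emit 'h', reset
Bit 2: prefix='0' -> emit 'k', reset
Bit 3: prefix='1' (no match yet)
Bit 4: prefix='10' -> emit 'g', reset
Bit 5: prefix='1' (no match yet)
Bit 6: prefix='11' -> emit 'h', reset
Bit 7: prefix='0' -> emit 'k', reset
Bit 8: prefix='0' -> emit 'k', reset
Bit 9: prefix='0' -> emit 'k', reset
Bit 10: prefix='0' -> emit 'k', reset
Bit 11: prefix='1' (no match yet)
Bit 12: prefix='10' -> emit 'g', reset
Bit 13: prefix='0' -> emit 'k', reset

Answer: hkghkkkkgk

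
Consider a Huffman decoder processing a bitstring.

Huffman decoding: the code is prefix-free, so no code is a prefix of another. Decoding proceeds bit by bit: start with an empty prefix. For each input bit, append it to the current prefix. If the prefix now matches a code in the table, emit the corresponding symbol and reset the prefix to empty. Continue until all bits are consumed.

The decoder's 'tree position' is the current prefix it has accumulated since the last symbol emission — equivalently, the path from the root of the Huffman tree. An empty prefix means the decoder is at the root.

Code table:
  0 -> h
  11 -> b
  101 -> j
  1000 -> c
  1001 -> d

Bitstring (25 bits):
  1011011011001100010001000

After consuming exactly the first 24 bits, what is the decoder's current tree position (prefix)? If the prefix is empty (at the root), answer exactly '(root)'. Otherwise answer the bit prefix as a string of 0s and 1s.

Bit 0: prefix='1' (no match yet)
Bit 1: prefix='10' (no match yet)
Bit 2: prefix='101' -> emit 'j', reset
Bit 3: prefix='1' (no match yet)
Bit 4: prefix='10' (no match yet)
Bit 5: prefix='101' -> emit 'j', reset
Bit 6: prefix='1' (no match yet)
Bit 7: prefix='10' (no match yet)
Bit 8: prefix='101' -> emit 'j', reset
Bit 9: prefix='1' (no match yet)
Bit 10: prefix='10' (no match yet)
Bit 11: prefix='100' (no match yet)
Bit 12: prefix='1001' -> emit 'd', reset
Bit 13: prefix='1' (no match yet)
Bit 14: prefix='10' (no match yet)
Bit 15: prefix='100' (no match yet)
Bit 16: prefix='1000' -> emit 'c', reset
Bit 17: prefix='1' (no match yet)
Bit 18: prefix='10' (no match yet)
Bit 19: prefix='100' (no match yet)
Bit 20: prefix='1000' -> emit 'c', reset
Bit 21: prefix='1' (no match yet)
Bit 22: prefix='10' (no match yet)
Bit 23: prefix='100' (no match yet)

Answer: 100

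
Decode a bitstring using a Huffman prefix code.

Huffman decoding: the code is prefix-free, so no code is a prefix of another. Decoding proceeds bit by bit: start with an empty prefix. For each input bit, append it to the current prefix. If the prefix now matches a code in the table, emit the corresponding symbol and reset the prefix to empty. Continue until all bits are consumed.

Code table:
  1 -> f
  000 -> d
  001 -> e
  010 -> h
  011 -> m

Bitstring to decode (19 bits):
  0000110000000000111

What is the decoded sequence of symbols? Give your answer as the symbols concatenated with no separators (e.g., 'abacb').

Answer: dmdddmf

Derivation:
Bit 0: prefix='0' (no match yet)
Bit 1: prefix='00' (no match yet)
Bit 2: prefix='000' -> emit 'd', reset
Bit 3: prefix='0' (no match yet)
Bit 4: prefix='01' (no match yet)
Bit 5: prefix='011' -> emit 'm', reset
Bit 6: prefix='0' (no match yet)
Bit 7: prefix='00' (no match yet)
Bit 8: prefix='000' -> emit 'd', reset
Bit 9: prefix='0' (no match yet)
Bit 10: prefix='00' (no match yet)
Bit 11: prefix='000' -> emit 'd', reset
Bit 12: prefix='0' (no match yet)
Bit 13: prefix='00' (no match yet)
Bit 14: prefix='000' -> emit 'd', reset
Bit 15: prefix='0' (no match yet)
Bit 16: prefix='01' (no match yet)
Bit 17: prefix='011' -> emit 'm', reset
Bit 18: prefix='1' -> emit 'f', reset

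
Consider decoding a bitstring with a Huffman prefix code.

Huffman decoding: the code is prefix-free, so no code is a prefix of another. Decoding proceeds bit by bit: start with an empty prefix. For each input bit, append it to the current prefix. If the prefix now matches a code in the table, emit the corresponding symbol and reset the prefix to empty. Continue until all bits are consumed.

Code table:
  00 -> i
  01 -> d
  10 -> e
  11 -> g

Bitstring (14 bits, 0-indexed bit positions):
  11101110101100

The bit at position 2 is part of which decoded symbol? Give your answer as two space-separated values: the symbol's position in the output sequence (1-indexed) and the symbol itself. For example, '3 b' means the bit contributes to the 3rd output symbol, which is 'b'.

Bit 0: prefix='1' (no match yet)
Bit 1: prefix='11' -> emit 'g', reset
Bit 2: prefix='1' (no match yet)
Bit 3: prefix='10' -> emit 'e', reset
Bit 4: prefix='1' (no match yet)
Bit 5: prefix='11' -> emit 'g', reset
Bit 6: prefix='1' (no match yet)

Answer: 2 e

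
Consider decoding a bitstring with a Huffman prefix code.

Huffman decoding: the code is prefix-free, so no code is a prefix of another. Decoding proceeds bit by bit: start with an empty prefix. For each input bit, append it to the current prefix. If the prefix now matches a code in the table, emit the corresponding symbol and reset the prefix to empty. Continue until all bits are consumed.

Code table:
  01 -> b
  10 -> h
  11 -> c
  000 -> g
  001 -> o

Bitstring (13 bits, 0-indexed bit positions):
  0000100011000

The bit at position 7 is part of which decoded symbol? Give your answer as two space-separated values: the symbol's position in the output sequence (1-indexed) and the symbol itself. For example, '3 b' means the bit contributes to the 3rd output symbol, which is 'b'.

Answer: 3 g

Derivation:
Bit 0: prefix='0' (no match yet)
Bit 1: prefix='00' (no match yet)
Bit 2: prefix='000' -> emit 'g', reset
Bit 3: prefix='0' (no match yet)
Bit 4: prefix='01' -> emit 'b', reset
Bit 5: prefix='0' (no match yet)
Bit 6: prefix='00' (no match yet)
Bit 7: prefix='000' -> emit 'g', reset
Bit 8: prefix='1' (no match yet)
Bit 9: prefix='11' -> emit 'c', reset
Bit 10: prefix='0' (no match yet)
Bit 11: prefix='00' (no match yet)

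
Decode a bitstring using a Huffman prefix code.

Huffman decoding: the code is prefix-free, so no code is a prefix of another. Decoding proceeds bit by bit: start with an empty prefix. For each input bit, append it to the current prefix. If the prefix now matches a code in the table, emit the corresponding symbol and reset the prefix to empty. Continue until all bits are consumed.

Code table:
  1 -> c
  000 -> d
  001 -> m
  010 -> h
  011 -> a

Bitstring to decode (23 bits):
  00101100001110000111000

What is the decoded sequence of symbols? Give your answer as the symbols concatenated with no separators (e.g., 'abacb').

Bit 0: prefix='0' (no match yet)
Bit 1: prefix='00' (no match yet)
Bit 2: prefix='001' -> emit 'm', reset
Bit 3: prefix='0' (no match yet)
Bit 4: prefix='01' (no match yet)
Bit 5: prefix='011' -> emit 'a', reset
Bit 6: prefix='0' (no match yet)
Bit 7: prefix='00' (no match yet)
Bit 8: prefix='000' -> emit 'd', reset
Bit 9: prefix='0' (no match yet)
Bit 10: prefix='01' (no match yet)
Bit 11: prefix='011' -> emit 'a', reset
Bit 12: prefix='1' -> emit 'c', reset
Bit 13: prefix='0' (no match yet)
Bit 14: prefix='00' (no match yet)
Bit 15: prefix='000' -> emit 'd', reset
Bit 16: prefix='0' (no match yet)
Bit 17: prefix='01' (no match yet)
Bit 18: prefix='011' -> emit 'a', reset
Bit 19: prefix='1' -> emit 'c', reset
Bit 20: prefix='0' (no match yet)
Bit 21: prefix='00' (no match yet)
Bit 22: prefix='000' -> emit 'd', reset

Answer: madacdacd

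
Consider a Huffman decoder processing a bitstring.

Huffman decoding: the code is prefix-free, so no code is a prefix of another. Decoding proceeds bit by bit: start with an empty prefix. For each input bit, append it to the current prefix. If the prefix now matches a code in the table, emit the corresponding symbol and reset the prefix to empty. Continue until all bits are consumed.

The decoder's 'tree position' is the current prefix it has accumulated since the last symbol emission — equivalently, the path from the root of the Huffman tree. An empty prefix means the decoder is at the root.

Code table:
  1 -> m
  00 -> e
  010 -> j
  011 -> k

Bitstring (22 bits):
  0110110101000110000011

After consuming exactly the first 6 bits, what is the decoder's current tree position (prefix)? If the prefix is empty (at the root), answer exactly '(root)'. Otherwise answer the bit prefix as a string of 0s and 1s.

Bit 0: prefix='0' (no match yet)
Bit 1: prefix='01' (no match yet)
Bit 2: prefix='011' -> emit 'k', reset
Bit 3: prefix='0' (no match yet)
Bit 4: prefix='01' (no match yet)
Bit 5: prefix='011' -> emit 'k', reset

Answer: (root)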